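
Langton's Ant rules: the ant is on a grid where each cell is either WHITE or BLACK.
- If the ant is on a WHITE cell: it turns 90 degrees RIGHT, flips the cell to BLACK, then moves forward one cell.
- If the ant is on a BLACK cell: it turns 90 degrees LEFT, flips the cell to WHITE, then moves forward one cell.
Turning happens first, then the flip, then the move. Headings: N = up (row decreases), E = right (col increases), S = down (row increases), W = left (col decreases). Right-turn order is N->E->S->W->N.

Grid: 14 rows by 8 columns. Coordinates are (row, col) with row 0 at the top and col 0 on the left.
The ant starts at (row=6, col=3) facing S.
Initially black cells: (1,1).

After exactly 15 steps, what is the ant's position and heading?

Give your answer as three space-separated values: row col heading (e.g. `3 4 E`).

Step 1: on WHITE (6,3): turn R to W, flip to black, move to (6,2). |black|=2
Step 2: on WHITE (6,2): turn R to N, flip to black, move to (5,2). |black|=3
Step 3: on WHITE (5,2): turn R to E, flip to black, move to (5,3). |black|=4
Step 4: on WHITE (5,3): turn R to S, flip to black, move to (6,3). |black|=5
Step 5: on BLACK (6,3): turn L to E, flip to white, move to (6,4). |black|=4
Step 6: on WHITE (6,4): turn R to S, flip to black, move to (7,4). |black|=5
Step 7: on WHITE (7,4): turn R to W, flip to black, move to (7,3). |black|=6
Step 8: on WHITE (7,3): turn R to N, flip to black, move to (6,3). |black|=7
Step 9: on WHITE (6,3): turn R to E, flip to black, move to (6,4). |black|=8
Step 10: on BLACK (6,4): turn L to N, flip to white, move to (5,4). |black|=7
Step 11: on WHITE (5,4): turn R to E, flip to black, move to (5,5). |black|=8
Step 12: on WHITE (5,5): turn R to S, flip to black, move to (6,5). |black|=9
Step 13: on WHITE (6,5): turn R to W, flip to black, move to (6,4). |black|=10
Step 14: on WHITE (6,4): turn R to N, flip to black, move to (5,4). |black|=11
Step 15: on BLACK (5,4): turn L to W, flip to white, move to (5,3). |black|=10

Answer: 5 3 W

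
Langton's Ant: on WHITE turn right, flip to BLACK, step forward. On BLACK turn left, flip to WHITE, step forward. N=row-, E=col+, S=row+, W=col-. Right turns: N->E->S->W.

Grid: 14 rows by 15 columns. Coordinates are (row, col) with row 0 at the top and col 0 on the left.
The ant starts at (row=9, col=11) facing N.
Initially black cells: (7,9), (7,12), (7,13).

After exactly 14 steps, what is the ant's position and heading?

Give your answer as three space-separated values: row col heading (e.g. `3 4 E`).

Answer: 10 10 S

Derivation:
Step 1: on WHITE (9,11): turn R to E, flip to black, move to (9,12). |black|=4
Step 2: on WHITE (9,12): turn R to S, flip to black, move to (10,12). |black|=5
Step 3: on WHITE (10,12): turn R to W, flip to black, move to (10,11). |black|=6
Step 4: on WHITE (10,11): turn R to N, flip to black, move to (9,11). |black|=7
Step 5: on BLACK (9,11): turn L to W, flip to white, move to (9,10). |black|=6
Step 6: on WHITE (9,10): turn R to N, flip to black, move to (8,10). |black|=7
Step 7: on WHITE (8,10): turn R to E, flip to black, move to (8,11). |black|=8
Step 8: on WHITE (8,11): turn R to S, flip to black, move to (9,11). |black|=9
Step 9: on WHITE (9,11): turn R to W, flip to black, move to (9,10). |black|=10
Step 10: on BLACK (9,10): turn L to S, flip to white, move to (10,10). |black|=9
Step 11: on WHITE (10,10): turn R to W, flip to black, move to (10,9). |black|=10
Step 12: on WHITE (10,9): turn R to N, flip to black, move to (9,9). |black|=11
Step 13: on WHITE (9,9): turn R to E, flip to black, move to (9,10). |black|=12
Step 14: on WHITE (9,10): turn R to S, flip to black, move to (10,10). |black|=13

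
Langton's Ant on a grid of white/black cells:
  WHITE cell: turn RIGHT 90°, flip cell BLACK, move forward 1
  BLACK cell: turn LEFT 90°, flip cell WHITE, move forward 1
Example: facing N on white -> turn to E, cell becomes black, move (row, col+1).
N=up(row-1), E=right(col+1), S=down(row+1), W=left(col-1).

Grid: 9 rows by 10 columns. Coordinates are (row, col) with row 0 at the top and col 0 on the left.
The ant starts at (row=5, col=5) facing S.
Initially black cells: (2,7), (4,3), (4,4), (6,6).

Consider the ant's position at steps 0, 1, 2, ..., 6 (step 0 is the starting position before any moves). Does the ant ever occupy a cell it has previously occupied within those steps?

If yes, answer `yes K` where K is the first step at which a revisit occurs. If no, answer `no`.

Answer: no

Derivation:
Step 1: on WHITE (5,5): turn R to W, flip to black, move to (5,4). |black|=5 — new cell
Step 2: on WHITE (5,4): turn R to N, flip to black, move to (4,4). |black|=6 — new cell
Step 3: on BLACK (4,4): turn L to W, flip to white, move to (4,3). |black|=5 — new cell
Step 4: on BLACK (4,3): turn L to S, flip to white, move to (5,3). |black|=4 — new cell
Step 5: on WHITE (5,3): turn R to W, flip to black, move to (5,2). |black|=5 — new cell
Step 6: on WHITE (5,2): turn R to N, flip to black, move to (4,2). |black|=6 — new cell
No revisit within 6 steps.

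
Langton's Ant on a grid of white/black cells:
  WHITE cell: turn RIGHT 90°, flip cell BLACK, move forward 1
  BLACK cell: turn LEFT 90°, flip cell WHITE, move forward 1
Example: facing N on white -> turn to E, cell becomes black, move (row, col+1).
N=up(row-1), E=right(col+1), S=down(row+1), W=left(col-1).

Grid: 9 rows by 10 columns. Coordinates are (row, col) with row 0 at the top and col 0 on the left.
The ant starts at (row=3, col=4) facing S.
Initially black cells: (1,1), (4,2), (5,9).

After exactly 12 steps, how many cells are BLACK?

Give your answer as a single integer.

Answer: 11

Derivation:
Step 1: on WHITE (3,4): turn R to W, flip to black, move to (3,3). |black|=4
Step 2: on WHITE (3,3): turn R to N, flip to black, move to (2,3). |black|=5
Step 3: on WHITE (2,3): turn R to E, flip to black, move to (2,4). |black|=6
Step 4: on WHITE (2,4): turn R to S, flip to black, move to (3,4). |black|=7
Step 5: on BLACK (3,4): turn L to E, flip to white, move to (3,5). |black|=6
Step 6: on WHITE (3,5): turn R to S, flip to black, move to (4,5). |black|=7
Step 7: on WHITE (4,5): turn R to W, flip to black, move to (4,4). |black|=8
Step 8: on WHITE (4,4): turn R to N, flip to black, move to (3,4). |black|=9
Step 9: on WHITE (3,4): turn R to E, flip to black, move to (3,5). |black|=10
Step 10: on BLACK (3,5): turn L to N, flip to white, move to (2,5). |black|=9
Step 11: on WHITE (2,5): turn R to E, flip to black, move to (2,6). |black|=10
Step 12: on WHITE (2,6): turn R to S, flip to black, move to (3,6). |black|=11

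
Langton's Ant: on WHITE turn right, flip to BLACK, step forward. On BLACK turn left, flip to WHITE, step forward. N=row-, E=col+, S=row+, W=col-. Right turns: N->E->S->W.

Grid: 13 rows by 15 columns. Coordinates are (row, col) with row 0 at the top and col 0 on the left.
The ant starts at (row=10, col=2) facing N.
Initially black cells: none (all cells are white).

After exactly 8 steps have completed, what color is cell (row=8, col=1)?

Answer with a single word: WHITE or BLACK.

Answer: WHITE

Derivation:
Step 1: on WHITE (10,2): turn R to E, flip to black, move to (10,3). |black|=1
Step 2: on WHITE (10,3): turn R to S, flip to black, move to (11,3). |black|=2
Step 3: on WHITE (11,3): turn R to W, flip to black, move to (11,2). |black|=3
Step 4: on WHITE (11,2): turn R to N, flip to black, move to (10,2). |black|=4
Step 5: on BLACK (10,2): turn L to W, flip to white, move to (10,1). |black|=3
Step 6: on WHITE (10,1): turn R to N, flip to black, move to (9,1). |black|=4
Step 7: on WHITE (9,1): turn R to E, flip to black, move to (9,2). |black|=5
Step 8: on WHITE (9,2): turn R to S, flip to black, move to (10,2). |black|=6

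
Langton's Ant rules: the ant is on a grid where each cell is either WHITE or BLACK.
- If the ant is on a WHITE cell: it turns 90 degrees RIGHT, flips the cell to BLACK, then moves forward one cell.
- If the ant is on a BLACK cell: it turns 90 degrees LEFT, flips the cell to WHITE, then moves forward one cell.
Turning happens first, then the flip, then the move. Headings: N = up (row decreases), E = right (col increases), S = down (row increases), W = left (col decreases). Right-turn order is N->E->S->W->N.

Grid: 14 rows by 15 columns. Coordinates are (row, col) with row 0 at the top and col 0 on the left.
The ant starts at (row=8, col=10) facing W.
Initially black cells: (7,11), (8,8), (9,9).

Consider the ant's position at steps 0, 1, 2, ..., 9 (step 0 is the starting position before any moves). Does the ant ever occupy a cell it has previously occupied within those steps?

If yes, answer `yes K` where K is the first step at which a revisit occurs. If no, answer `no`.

Answer: yes 6

Derivation:
Step 1: on WHITE (8,10): turn R to N, flip to black, move to (7,10). |black|=4 — new cell
Step 2: on WHITE (7,10): turn R to E, flip to black, move to (7,11). |black|=5 — new cell
Step 3: on BLACK (7,11): turn L to N, flip to white, move to (6,11). |black|=4 — new cell
Step 4: on WHITE (6,11): turn R to E, flip to black, move to (6,12). |black|=5 — new cell
Step 5: on WHITE (6,12): turn R to S, flip to black, move to (7,12). |black|=6 — new cell
Step 6: on WHITE (7,12): turn R to W, flip to black, move to (7,11). |black|=7 — REVISIT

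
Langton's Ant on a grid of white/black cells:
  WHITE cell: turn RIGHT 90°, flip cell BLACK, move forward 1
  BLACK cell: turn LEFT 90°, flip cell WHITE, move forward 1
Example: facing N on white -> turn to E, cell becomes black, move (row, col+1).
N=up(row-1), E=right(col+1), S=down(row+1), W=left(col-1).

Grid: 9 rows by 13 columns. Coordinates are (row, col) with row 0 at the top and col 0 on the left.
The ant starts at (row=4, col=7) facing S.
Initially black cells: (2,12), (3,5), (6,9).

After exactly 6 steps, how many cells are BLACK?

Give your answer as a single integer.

Answer: 7

Derivation:
Step 1: on WHITE (4,7): turn R to W, flip to black, move to (4,6). |black|=4
Step 2: on WHITE (4,6): turn R to N, flip to black, move to (3,6). |black|=5
Step 3: on WHITE (3,6): turn R to E, flip to black, move to (3,7). |black|=6
Step 4: on WHITE (3,7): turn R to S, flip to black, move to (4,7). |black|=7
Step 5: on BLACK (4,7): turn L to E, flip to white, move to (4,8). |black|=6
Step 6: on WHITE (4,8): turn R to S, flip to black, move to (5,8). |black|=7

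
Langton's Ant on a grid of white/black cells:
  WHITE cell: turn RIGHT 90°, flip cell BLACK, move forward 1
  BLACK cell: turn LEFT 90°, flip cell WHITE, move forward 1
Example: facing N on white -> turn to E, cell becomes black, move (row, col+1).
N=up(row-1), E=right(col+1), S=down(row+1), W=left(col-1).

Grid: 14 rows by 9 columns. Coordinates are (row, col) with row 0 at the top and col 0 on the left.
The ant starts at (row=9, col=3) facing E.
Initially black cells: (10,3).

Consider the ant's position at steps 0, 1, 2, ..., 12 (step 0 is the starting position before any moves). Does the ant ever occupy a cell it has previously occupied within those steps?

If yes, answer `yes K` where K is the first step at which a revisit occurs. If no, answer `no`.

Answer: yes 5

Derivation:
Step 1: on WHITE (9,3): turn R to S, flip to black, move to (10,3). |black|=2 — new cell
Step 2: on BLACK (10,3): turn L to E, flip to white, move to (10,4). |black|=1 — new cell
Step 3: on WHITE (10,4): turn R to S, flip to black, move to (11,4). |black|=2 — new cell
Step 4: on WHITE (11,4): turn R to W, flip to black, move to (11,3). |black|=3 — new cell
Step 5: on WHITE (11,3): turn R to N, flip to black, move to (10,3). |black|=4 — REVISIT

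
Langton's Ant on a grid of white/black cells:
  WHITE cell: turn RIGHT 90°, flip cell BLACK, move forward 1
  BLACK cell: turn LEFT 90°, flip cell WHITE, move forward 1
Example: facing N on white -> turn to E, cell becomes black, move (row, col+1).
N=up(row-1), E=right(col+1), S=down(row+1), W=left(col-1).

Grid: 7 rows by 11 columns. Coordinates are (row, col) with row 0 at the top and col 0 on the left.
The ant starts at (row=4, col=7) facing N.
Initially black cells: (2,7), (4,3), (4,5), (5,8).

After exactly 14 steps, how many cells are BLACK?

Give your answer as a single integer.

Step 1: on WHITE (4,7): turn R to E, flip to black, move to (4,8). |black|=5
Step 2: on WHITE (4,8): turn R to S, flip to black, move to (5,8). |black|=6
Step 3: on BLACK (5,8): turn L to E, flip to white, move to (5,9). |black|=5
Step 4: on WHITE (5,9): turn R to S, flip to black, move to (6,9). |black|=6
Step 5: on WHITE (6,9): turn R to W, flip to black, move to (6,8). |black|=7
Step 6: on WHITE (6,8): turn R to N, flip to black, move to (5,8). |black|=8
Step 7: on WHITE (5,8): turn R to E, flip to black, move to (5,9). |black|=9
Step 8: on BLACK (5,9): turn L to N, flip to white, move to (4,9). |black|=8
Step 9: on WHITE (4,9): turn R to E, flip to black, move to (4,10). |black|=9
Step 10: on WHITE (4,10): turn R to S, flip to black, move to (5,10). |black|=10
Step 11: on WHITE (5,10): turn R to W, flip to black, move to (5,9). |black|=11
Step 12: on WHITE (5,9): turn R to N, flip to black, move to (4,9). |black|=12
Step 13: on BLACK (4,9): turn L to W, flip to white, move to (4,8). |black|=11
Step 14: on BLACK (4,8): turn L to S, flip to white, move to (5,8). |black|=10

Answer: 10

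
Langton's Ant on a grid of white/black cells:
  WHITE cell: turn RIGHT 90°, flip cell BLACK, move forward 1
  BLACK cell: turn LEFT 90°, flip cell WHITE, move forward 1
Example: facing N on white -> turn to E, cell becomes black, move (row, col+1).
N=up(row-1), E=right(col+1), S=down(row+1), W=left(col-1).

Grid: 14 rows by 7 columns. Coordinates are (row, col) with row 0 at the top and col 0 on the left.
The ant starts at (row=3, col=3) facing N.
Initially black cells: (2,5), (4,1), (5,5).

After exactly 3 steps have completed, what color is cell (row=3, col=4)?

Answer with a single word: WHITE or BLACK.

Answer: BLACK

Derivation:
Step 1: on WHITE (3,3): turn R to E, flip to black, move to (3,4). |black|=4
Step 2: on WHITE (3,4): turn R to S, flip to black, move to (4,4). |black|=5
Step 3: on WHITE (4,4): turn R to W, flip to black, move to (4,3). |black|=6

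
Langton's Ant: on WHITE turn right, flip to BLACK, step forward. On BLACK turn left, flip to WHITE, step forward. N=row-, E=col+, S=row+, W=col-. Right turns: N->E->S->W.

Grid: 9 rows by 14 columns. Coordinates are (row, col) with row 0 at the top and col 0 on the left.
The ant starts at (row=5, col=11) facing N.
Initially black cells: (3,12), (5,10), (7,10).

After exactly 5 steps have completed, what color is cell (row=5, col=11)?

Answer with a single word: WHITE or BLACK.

Step 1: on WHITE (5,11): turn R to E, flip to black, move to (5,12). |black|=4
Step 2: on WHITE (5,12): turn R to S, flip to black, move to (6,12). |black|=5
Step 3: on WHITE (6,12): turn R to W, flip to black, move to (6,11). |black|=6
Step 4: on WHITE (6,11): turn R to N, flip to black, move to (5,11). |black|=7
Step 5: on BLACK (5,11): turn L to W, flip to white, move to (5,10). |black|=6

Answer: WHITE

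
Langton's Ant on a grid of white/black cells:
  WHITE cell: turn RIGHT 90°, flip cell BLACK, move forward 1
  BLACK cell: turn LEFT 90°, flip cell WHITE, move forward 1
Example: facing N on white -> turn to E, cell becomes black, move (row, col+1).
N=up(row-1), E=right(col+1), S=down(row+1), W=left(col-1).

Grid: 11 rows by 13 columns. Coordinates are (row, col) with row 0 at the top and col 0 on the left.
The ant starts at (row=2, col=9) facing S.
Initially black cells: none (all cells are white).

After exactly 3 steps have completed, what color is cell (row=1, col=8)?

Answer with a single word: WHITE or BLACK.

Answer: BLACK

Derivation:
Step 1: on WHITE (2,9): turn R to W, flip to black, move to (2,8). |black|=1
Step 2: on WHITE (2,8): turn R to N, flip to black, move to (1,8). |black|=2
Step 3: on WHITE (1,8): turn R to E, flip to black, move to (1,9). |black|=3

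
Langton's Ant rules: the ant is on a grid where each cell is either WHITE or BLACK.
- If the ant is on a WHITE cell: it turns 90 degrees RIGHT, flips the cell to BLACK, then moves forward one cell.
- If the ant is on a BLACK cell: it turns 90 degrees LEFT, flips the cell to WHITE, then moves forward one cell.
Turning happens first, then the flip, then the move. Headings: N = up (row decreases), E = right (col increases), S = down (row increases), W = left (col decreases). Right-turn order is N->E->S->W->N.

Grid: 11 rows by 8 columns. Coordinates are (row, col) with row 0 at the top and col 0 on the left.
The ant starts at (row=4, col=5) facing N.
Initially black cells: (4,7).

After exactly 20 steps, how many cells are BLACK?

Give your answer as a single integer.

Step 1: on WHITE (4,5): turn R to E, flip to black, move to (4,6). |black|=2
Step 2: on WHITE (4,6): turn R to S, flip to black, move to (5,6). |black|=3
Step 3: on WHITE (5,6): turn R to W, flip to black, move to (5,5). |black|=4
Step 4: on WHITE (5,5): turn R to N, flip to black, move to (4,5). |black|=5
Step 5: on BLACK (4,5): turn L to W, flip to white, move to (4,4). |black|=4
Step 6: on WHITE (4,4): turn R to N, flip to black, move to (3,4). |black|=5
Step 7: on WHITE (3,4): turn R to E, flip to black, move to (3,5). |black|=6
Step 8: on WHITE (3,5): turn R to S, flip to black, move to (4,5). |black|=7
Step 9: on WHITE (4,5): turn R to W, flip to black, move to (4,4). |black|=8
Step 10: on BLACK (4,4): turn L to S, flip to white, move to (5,4). |black|=7
Step 11: on WHITE (5,4): turn R to W, flip to black, move to (5,3). |black|=8
Step 12: on WHITE (5,3): turn R to N, flip to black, move to (4,3). |black|=9
Step 13: on WHITE (4,3): turn R to E, flip to black, move to (4,4). |black|=10
Step 14: on WHITE (4,4): turn R to S, flip to black, move to (5,4). |black|=11
Step 15: on BLACK (5,4): turn L to E, flip to white, move to (5,5). |black|=10
Step 16: on BLACK (5,5): turn L to N, flip to white, move to (4,5). |black|=9
Step 17: on BLACK (4,5): turn L to W, flip to white, move to (4,4). |black|=8
Step 18: on BLACK (4,4): turn L to S, flip to white, move to (5,4). |black|=7
Step 19: on WHITE (5,4): turn R to W, flip to black, move to (5,3). |black|=8
Step 20: on BLACK (5,3): turn L to S, flip to white, move to (6,3). |black|=7

Answer: 7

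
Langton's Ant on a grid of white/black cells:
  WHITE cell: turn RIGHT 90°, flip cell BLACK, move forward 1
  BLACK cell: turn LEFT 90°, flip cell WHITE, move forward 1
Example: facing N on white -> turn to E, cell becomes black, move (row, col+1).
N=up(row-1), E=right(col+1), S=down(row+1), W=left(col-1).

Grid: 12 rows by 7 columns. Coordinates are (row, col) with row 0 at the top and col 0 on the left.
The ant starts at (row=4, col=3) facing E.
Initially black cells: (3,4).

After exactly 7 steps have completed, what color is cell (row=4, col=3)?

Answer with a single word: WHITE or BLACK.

Answer: WHITE

Derivation:
Step 1: on WHITE (4,3): turn R to S, flip to black, move to (5,3). |black|=2
Step 2: on WHITE (5,3): turn R to W, flip to black, move to (5,2). |black|=3
Step 3: on WHITE (5,2): turn R to N, flip to black, move to (4,2). |black|=4
Step 4: on WHITE (4,2): turn R to E, flip to black, move to (4,3). |black|=5
Step 5: on BLACK (4,3): turn L to N, flip to white, move to (3,3). |black|=4
Step 6: on WHITE (3,3): turn R to E, flip to black, move to (3,4). |black|=5
Step 7: on BLACK (3,4): turn L to N, flip to white, move to (2,4). |black|=4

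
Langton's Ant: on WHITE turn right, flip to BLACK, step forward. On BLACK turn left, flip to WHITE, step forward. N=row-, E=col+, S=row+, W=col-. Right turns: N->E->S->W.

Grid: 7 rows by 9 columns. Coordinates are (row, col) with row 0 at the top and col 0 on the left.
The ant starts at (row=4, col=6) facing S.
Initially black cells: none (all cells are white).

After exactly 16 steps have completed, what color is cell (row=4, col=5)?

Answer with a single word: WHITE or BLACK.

Step 1: on WHITE (4,6): turn R to W, flip to black, move to (4,5). |black|=1
Step 2: on WHITE (4,5): turn R to N, flip to black, move to (3,5). |black|=2
Step 3: on WHITE (3,5): turn R to E, flip to black, move to (3,6). |black|=3
Step 4: on WHITE (3,6): turn R to S, flip to black, move to (4,6). |black|=4
Step 5: on BLACK (4,6): turn L to E, flip to white, move to (4,7). |black|=3
Step 6: on WHITE (4,7): turn R to S, flip to black, move to (5,7). |black|=4
Step 7: on WHITE (5,7): turn R to W, flip to black, move to (5,6). |black|=5
Step 8: on WHITE (5,6): turn R to N, flip to black, move to (4,6). |black|=6
Step 9: on WHITE (4,6): turn R to E, flip to black, move to (4,7). |black|=7
Step 10: on BLACK (4,7): turn L to N, flip to white, move to (3,7). |black|=6
Step 11: on WHITE (3,7): turn R to E, flip to black, move to (3,8). |black|=7
Step 12: on WHITE (3,8): turn R to S, flip to black, move to (4,8). |black|=8
Step 13: on WHITE (4,8): turn R to W, flip to black, move to (4,7). |black|=9
Step 14: on WHITE (4,7): turn R to N, flip to black, move to (3,7). |black|=10
Step 15: on BLACK (3,7): turn L to W, flip to white, move to (3,6). |black|=9
Step 16: on BLACK (3,6): turn L to S, flip to white, move to (4,6). |black|=8

Answer: BLACK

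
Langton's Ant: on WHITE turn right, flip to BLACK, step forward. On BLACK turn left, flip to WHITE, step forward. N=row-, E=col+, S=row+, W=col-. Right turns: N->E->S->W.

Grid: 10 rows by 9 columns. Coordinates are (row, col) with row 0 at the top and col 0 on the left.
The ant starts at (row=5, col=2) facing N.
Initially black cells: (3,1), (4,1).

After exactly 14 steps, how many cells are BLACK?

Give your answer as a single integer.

Step 1: on WHITE (5,2): turn R to E, flip to black, move to (5,3). |black|=3
Step 2: on WHITE (5,3): turn R to S, flip to black, move to (6,3). |black|=4
Step 3: on WHITE (6,3): turn R to W, flip to black, move to (6,2). |black|=5
Step 4: on WHITE (6,2): turn R to N, flip to black, move to (5,2). |black|=6
Step 5: on BLACK (5,2): turn L to W, flip to white, move to (5,1). |black|=5
Step 6: on WHITE (5,1): turn R to N, flip to black, move to (4,1). |black|=6
Step 7: on BLACK (4,1): turn L to W, flip to white, move to (4,0). |black|=5
Step 8: on WHITE (4,0): turn R to N, flip to black, move to (3,0). |black|=6
Step 9: on WHITE (3,0): turn R to E, flip to black, move to (3,1). |black|=7
Step 10: on BLACK (3,1): turn L to N, flip to white, move to (2,1). |black|=6
Step 11: on WHITE (2,1): turn R to E, flip to black, move to (2,2). |black|=7
Step 12: on WHITE (2,2): turn R to S, flip to black, move to (3,2). |black|=8
Step 13: on WHITE (3,2): turn R to W, flip to black, move to (3,1). |black|=9
Step 14: on WHITE (3,1): turn R to N, flip to black, move to (2,1). |black|=10

Answer: 10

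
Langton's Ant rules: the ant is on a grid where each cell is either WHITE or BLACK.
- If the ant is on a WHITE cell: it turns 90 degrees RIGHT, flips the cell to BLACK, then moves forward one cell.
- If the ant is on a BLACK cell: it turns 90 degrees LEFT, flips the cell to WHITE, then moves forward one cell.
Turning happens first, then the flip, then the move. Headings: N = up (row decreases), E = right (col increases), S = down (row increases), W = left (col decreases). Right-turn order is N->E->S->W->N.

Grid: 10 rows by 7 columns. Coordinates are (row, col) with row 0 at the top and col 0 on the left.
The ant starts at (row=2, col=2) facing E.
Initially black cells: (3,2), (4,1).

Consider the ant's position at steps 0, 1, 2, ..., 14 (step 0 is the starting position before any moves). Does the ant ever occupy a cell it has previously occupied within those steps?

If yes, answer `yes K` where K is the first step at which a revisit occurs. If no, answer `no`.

Answer: yes 5

Derivation:
Step 1: on WHITE (2,2): turn R to S, flip to black, move to (3,2). |black|=3 — new cell
Step 2: on BLACK (3,2): turn L to E, flip to white, move to (3,3). |black|=2 — new cell
Step 3: on WHITE (3,3): turn R to S, flip to black, move to (4,3). |black|=3 — new cell
Step 4: on WHITE (4,3): turn R to W, flip to black, move to (4,2). |black|=4 — new cell
Step 5: on WHITE (4,2): turn R to N, flip to black, move to (3,2). |black|=5 — REVISIT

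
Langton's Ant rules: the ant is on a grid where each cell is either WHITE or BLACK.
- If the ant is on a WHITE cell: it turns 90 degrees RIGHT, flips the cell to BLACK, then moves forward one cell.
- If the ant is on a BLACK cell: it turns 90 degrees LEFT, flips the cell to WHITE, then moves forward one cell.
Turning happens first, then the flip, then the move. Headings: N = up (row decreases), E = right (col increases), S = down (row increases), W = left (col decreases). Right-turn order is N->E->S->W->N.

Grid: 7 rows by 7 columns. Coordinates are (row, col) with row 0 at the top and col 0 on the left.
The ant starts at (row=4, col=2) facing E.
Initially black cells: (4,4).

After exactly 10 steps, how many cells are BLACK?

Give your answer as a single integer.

Answer: 7

Derivation:
Step 1: on WHITE (4,2): turn R to S, flip to black, move to (5,2). |black|=2
Step 2: on WHITE (5,2): turn R to W, flip to black, move to (5,1). |black|=3
Step 3: on WHITE (5,1): turn R to N, flip to black, move to (4,1). |black|=4
Step 4: on WHITE (4,1): turn R to E, flip to black, move to (4,2). |black|=5
Step 5: on BLACK (4,2): turn L to N, flip to white, move to (3,2). |black|=4
Step 6: on WHITE (3,2): turn R to E, flip to black, move to (3,3). |black|=5
Step 7: on WHITE (3,3): turn R to S, flip to black, move to (4,3). |black|=6
Step 8: on WHITE (4,3): turn R to W, flip to black, move to (4,2). |black|=7
Step 9: on WHITE (4,2): turn R to N, flip to black, move to (3,2). |black|=8
Step 10: on BLACK (3,2): turn L to W, flip to white, move to (3,1). |black|=7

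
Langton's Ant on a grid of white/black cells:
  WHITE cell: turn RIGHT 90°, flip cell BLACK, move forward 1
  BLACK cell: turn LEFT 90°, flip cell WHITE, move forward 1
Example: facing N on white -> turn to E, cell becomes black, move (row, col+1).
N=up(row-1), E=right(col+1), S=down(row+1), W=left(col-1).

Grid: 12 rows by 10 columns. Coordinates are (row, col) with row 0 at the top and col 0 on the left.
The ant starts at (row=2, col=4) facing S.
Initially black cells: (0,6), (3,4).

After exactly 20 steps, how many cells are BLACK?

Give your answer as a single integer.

Step 1: on WHITE (2,4): turn R to W, flip to black, move to (2,3). |black|=3
Step 2: on WHITE (2,3): turn R to N, flip to black, move to (1,3). |black|=4
Step 3: on WHITE (1,3): turn R to E, flip to black, move to (1,4). |black|=5
Step 4: on WHITE (1,4): turn R to S, flip to black, move to (2,4). |black|=6
Step 5: on BLACK (2,4): turn L to E, flip to white, move to (2,5). |black|=5
Step 6: on WHITE (2,5): turn R to S, flip to black, move to (3,5). |black|=6
Step 7: on WHITE (3,5): turn R to W, flip to black, move to (3,4). |black|=7
Step 8: on BLACK (3,4): turn L to S, flip to white, move to (4,4). |black|=6
Step 9: on WHITE (4,4): turn R to W, flip to black, move to (4,3). |black|=7
Step 10: on WHITE (4,3): turn R to N, flip to black, move to (3,3). |black|=8
Step 11: on WHITE (3,3): turn R to E, flip to black, move to (3,4). |black|=9
Step 12: on WHITE (3,4): turn R to S, flip to black, move to (4,4). |black|=10
Step 13: on BLACK (4,4): turn L to E, flip to white, move to (4,5). |black|=9
Step 14: on WHITE (4,5): turn R to S, flip to black, move to (5,5). |black|=10
Step 15: on WHITE (5,5): turn R to W, flip to black, move to (5,4). |black|=11
Step 16: on WHITE (5,4): turn R to N, flip to black, move to (4,4). |black|=12
Step 17: on WHITE (4,4): turn R to E, flip to black, move to (4,5). |black|=13
Step 18: on BLACK (4,5): turn L to N, flip to white, move to (3,5). |black|=12
Step 19: on BLACK (3,5): turn L to W, flip to white, move to (3,4). |black|=11
Step 20: on BLACK (3,4): turn L to S, flip to white, move to (4,4). |black|=10

Answer: 10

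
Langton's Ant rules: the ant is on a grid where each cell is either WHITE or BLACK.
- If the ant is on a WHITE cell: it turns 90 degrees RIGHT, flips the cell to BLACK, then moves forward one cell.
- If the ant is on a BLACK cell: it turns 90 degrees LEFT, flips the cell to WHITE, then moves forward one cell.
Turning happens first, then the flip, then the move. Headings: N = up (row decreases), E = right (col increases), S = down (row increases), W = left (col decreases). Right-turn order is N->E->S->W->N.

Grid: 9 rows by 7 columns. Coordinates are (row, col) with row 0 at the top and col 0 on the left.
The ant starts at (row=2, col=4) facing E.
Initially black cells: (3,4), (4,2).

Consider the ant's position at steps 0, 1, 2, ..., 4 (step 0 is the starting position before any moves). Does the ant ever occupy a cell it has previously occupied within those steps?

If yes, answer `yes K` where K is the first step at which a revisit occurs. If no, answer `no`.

Answer: no

Derivation:
Step 1: on WHITE (2,4): turn R to S, flip to black, move to (3,4). |black|=3 — new cell
Step 2: on BLACK (3,4): turn L to E, flip to white, move to (3,5). |black|=2 — new cell
Step 3: on WHITE (3,5): turn R to S, flip to black, move to (4,5). |black|=3 — new cell
Step 4: on WHITE (4,5): turn R to W, flip to black, move to (4,4). |black|=4 — new cell
No revisit within 4 steps.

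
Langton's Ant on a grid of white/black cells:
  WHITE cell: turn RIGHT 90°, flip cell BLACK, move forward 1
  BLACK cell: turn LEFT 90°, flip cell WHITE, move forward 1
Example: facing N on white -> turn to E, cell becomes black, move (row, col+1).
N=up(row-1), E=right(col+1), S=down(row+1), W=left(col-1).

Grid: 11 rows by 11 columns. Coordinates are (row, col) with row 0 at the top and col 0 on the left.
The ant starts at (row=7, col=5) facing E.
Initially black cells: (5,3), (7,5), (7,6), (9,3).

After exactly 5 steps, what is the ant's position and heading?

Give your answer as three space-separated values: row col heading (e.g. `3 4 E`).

Answer: 8 7 S

Derivation:
Step 1: on BLACK (7,5): turn L to N, flip to white, move to (6,5). |black|=3
Step 2: on WHITE (6,5): turn R to E, flip to black, move to (6,6). |black|=4
Step 3: on WHITE (6,6): turn R to S, flip to black, move to (7,6). |black|=5
Step 4: on BLACK (7,6): turn L to E, flip to white, move to (7,7). |black|=4
Step 5: on WHITE (7,7): turn R to S, flip to black, move to (8,7). |black|=5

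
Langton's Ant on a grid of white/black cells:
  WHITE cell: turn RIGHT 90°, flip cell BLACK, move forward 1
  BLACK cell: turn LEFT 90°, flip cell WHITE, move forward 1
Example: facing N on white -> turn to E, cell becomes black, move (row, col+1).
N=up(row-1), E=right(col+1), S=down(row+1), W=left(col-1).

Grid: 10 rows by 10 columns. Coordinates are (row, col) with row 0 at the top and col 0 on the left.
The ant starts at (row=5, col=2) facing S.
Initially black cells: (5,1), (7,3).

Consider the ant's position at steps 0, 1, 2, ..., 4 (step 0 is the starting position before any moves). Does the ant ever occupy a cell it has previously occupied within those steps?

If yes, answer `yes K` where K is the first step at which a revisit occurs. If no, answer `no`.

Step 1: on WHITE (5,2): turn R to W, flip to black, move to (5,1). |black|=3 — new cell
Step 2: on BLACK (5,1): turn L to S, flip to white, move to (6,1). |black|=2 — new cell
Step 3: on WHITE (6,1): turn R to W, flip to black, move to (6,0). |black|=3 — new cell
Step 4: on WHITE (6,0): turn R to N, flip to black, move to (5,0). |black|=4 — new cell
No revisit within 4 steps.

Answer: no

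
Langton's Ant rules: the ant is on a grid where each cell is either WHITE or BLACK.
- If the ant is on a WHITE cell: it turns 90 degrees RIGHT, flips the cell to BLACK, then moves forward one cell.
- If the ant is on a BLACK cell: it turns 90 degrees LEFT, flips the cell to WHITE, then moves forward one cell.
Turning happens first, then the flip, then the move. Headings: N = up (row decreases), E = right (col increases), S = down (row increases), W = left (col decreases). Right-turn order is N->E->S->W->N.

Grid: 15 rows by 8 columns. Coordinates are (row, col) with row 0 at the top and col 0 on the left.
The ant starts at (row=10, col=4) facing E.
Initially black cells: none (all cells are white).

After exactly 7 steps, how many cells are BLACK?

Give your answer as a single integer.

Answer: 5

Derivation:
Step 1: on WHITE (10,4): turn R to S, flip to black, move to (11,4). |black|=1
Step 2: on WHITE (11,4): turn R to W, flip to black, move to (11,3). |black|=2
Step 3: on WHITE (11,3): turn R to N, flip to black, move to (10,3). |black|=3
Step 4: on WHITE (10,3): turn R to E, flip to black, move to (10,4). |black|=4
Step 5: on BLACK (10,4): turn L to N, flip to white, move to (9,4). |black|=3
Step 6: on WHITE (9,4): turn R to E, flip to black, move to (9,5). |black|=4
Step 7: on WHITE (9,5): turn R to S, flip to black, move to (10,5). |black|=5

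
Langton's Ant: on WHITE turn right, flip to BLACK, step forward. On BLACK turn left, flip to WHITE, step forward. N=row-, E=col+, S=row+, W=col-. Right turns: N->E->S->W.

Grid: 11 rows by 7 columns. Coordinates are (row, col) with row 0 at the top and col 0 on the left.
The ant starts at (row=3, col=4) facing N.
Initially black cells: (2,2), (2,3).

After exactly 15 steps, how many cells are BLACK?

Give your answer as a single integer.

Answer: 7

Derivation:
Step 1: on WHITE (3,4): turn R to E, flip to black, move to (3,5). |black|=3
Step 2: on WHITE (3,5): turn R to S, flip to black, move to (4,5). |black|=4
Step 3: on WHITE (4,5): turn R to W, flip to black, move to (4,4). |black|=5
Step 4: on WHITE (4,4): turn R to N, flip to black, move to (3,4). |black|=6
Step 5: on BLACK (3,4): turn L to W, flip to white, move to (3,3). |black|=5
Step 6: on WHITE (3,3): turn R to N, flip to black, move to (2,3). |black|=6
Step 7: on BLACK (2,3): turn L to W, flip to white, move to (2,2). |black|=5
Step 8: on BLACK (2,2): turn L to S, flip to white, move to (3,2). |black|=4
Step 9: on WHITE (3,2): turn R to W, flip to black, move to (3,1). |black|=5
Step 10: on WHITE (3,1): turn R to N, flip to black, move to (2,1). |black|=6
Step 11: on WHITE (2,1): turn R to E, flip to black, move to (2,2). |black|=7
Step 12: on WHITE (2,2): turn R to S, flip to black, move to (3,2). |black|=8
Step 13: on BLACK (3,2): turn L to E, flip to white, move to (3,3). |black|=7
Step 14: on BLACK (3,3): turn L to N, flip to white, move to (2,3). |black|=6
Step 15: on WHITE (2,3): turn R to E, flip to black, move to (2,4). |black|=7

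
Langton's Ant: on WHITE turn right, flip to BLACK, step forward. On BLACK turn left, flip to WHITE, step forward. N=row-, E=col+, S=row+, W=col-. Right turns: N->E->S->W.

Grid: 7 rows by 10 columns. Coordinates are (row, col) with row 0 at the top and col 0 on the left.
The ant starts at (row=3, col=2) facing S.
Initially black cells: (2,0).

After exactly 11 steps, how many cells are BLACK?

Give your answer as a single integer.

Answer: 8

Derivation:
Step 1: on WHITE (3,2): turn R to W, flip to black, move to (3,1). |black|=2
Step 2: on WHITE (3,1): turn R to N, flip to black, move to (2,1). |black|=3
Step 3: on WHITE (2,1): turn R to E, flip to black, move to (2,2). |black|=4
Step 4: on WHITE (2,2): turn R to S, flip to black, move to (3,2). |black|=5
Step 5: on BLACK (3,2): turn L to E, flip to white, move to (3,3). |black|=4
Step 6: on WHITE (3,3): turn R to S, flip to black, move to (4,3). |black|=5
Step 7: on WHITE (4,3): turn R to W, flip to black, move to (4,2). |black|=6
Step 8: on WHITE (4,2): turn R to N, flip to black, move to (3,2). |black|=7
Step 9: on WHITE (3,2): turn R to E, flip to black, move to (3,3). |black|=8
Step 10: on BLACK (3,3): turn L to N, flip to white, move to (2,3). |black|=7
Step 11: on WHITE (2,3): turn R to E, flip to black, move to (2,4). |black|=8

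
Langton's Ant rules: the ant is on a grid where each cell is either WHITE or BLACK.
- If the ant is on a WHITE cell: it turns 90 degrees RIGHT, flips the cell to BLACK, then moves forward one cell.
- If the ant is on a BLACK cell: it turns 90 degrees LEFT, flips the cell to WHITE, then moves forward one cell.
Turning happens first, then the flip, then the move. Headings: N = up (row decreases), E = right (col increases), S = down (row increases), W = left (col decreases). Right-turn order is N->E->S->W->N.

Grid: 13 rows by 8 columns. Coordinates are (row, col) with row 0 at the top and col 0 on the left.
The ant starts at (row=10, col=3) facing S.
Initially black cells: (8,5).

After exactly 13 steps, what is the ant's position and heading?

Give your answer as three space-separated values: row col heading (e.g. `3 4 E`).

Answer: 10 4 W

Derivation:
Step 1: on WHITE (10,3): turn R to W, flip to black, move to (10,2). |black|=2
Step 2: on WHITE (10,2): turn R to N, flip to black, move to (9,2). |black|=3
Step 3: on WHITE (9,2): turn R to E, flip to black, move to (9,3). |black|=4
Step 4: on WHITE (9,3): turn R to S, flip to black, move to (10,3). |black|=5
Step 5: on BLACK (10,3): turn L to E, flip to white, move to (10,4). |black|=4
Step 6: on WHITE (10,4): turn R to S, flip to black, move to (11,4). |black|=5
Step 7: on WHITE (11,4): turn R to W, flip to black, move to (11,3). |black|=6
Step 8: on WHITE (11,3): turn R to N, flip to black, move to (10,3). |black|=7
Step 9: on WHITE (10,3): turn R to E, flip to black, move to (10,4). |black|=8
Step 10: on BLACK (10,4): turn L to N, flip to white, move to (9,4). |black|=7
Step 11: on WHITE (9,4): turn R to E, flip to black, move to (9,5). |black|=8
Step 12: on WHITE (9,5): turn R to S, flip to black, move to (10,5). |black|=9
Step 13: on WHITE (10,5): turn R to W, flip to black, move to (10,4). |black|=10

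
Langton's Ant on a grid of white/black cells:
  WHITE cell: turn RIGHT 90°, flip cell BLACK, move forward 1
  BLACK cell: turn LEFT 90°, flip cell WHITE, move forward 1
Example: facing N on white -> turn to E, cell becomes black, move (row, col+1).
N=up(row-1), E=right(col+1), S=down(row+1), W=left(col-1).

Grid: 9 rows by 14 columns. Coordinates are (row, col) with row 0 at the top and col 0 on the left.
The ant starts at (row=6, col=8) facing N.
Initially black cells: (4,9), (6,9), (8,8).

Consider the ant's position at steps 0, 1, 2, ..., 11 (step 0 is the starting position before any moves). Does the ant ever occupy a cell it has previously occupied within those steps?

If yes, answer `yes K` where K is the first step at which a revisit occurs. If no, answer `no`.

Answer: yes 5

Derivation:
Step 1: on WHITE (6,8): turn R to E, flip to black, move to (6,9). |black|=4 — new cell
Step 2: on BLACK (6,9): turn L to N, flip to white, move to (5,9). |black|=3 — new cell
Step 3: on WHITE (5,9): turn R to E, flip to black, move to (5,10). |black|=4 — new cell
Step 4: on WHITE (5,10): turn R to S, flip to black, move to (6,10). |black|=5 — new cell
Step 5: on WHITE (6,10): turn R to W, flip to black, move to (6,9). |black|=6 — REVISIT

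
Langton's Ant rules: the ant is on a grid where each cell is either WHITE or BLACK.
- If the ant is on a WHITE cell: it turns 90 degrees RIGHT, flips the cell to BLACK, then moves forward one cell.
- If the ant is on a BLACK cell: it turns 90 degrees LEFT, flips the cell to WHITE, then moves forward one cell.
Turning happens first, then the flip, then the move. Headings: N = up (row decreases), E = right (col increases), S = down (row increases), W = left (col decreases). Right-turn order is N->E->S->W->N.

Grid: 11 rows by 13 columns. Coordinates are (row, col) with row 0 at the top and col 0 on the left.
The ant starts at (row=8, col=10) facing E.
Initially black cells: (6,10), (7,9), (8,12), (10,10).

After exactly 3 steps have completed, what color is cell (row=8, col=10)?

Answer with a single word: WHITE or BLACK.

Step 1: on WHITE (8,10): turn R to S, flip to black, move to (9,10). |black|=5
Step 2: on WHITE (9,10): turn R to W, flip to black, move to (9,9). |black|=6
Step 3: on WHITE (9,9): turn R to N, flip to black, move to (8,9). |black|=7

Answer: BLACK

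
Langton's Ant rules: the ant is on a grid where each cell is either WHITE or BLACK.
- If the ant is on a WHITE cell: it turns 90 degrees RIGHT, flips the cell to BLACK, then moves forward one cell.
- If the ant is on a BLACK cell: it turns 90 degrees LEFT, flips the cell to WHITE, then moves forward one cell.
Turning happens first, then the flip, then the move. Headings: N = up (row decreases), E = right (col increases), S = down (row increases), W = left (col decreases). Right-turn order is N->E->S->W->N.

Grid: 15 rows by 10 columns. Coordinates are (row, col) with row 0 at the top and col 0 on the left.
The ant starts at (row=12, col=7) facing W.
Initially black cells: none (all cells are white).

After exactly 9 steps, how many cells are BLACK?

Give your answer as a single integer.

Answer: 7

Derivation:
Step 1: on WHITE (12,7): turn R to N, flip to black, move to (11,7). |black|=1
Step 2: on WHITE (11,7): turn R to E, flip to black, move to (11,8). |black|=2
Step 3: on WHITE (11,8): turn R to S, flip to black, move to (12,8). |black|=3
Step 4: on WHITE (12,8): turn R to W, flip to black, move to (12,7). |black|=4
Step 5: on BLACK (12,7): turn L to S, flip to white, move to (13,7). |black|=3
Step 6: on WHITE (13,7): turn R to W, flip to black, move to (13,6). |black|=4
Step 7: on WHITE (13,6): turn R to N, flip to black, move to (12,6). |black|=5
Step 8: on WHITE (12,6): turn R to E, flip to black, move to (12,7). |black|=6
Step 9: on WHITE (12,7): turn R to S, flip to black, move to (13,7). |black|=7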